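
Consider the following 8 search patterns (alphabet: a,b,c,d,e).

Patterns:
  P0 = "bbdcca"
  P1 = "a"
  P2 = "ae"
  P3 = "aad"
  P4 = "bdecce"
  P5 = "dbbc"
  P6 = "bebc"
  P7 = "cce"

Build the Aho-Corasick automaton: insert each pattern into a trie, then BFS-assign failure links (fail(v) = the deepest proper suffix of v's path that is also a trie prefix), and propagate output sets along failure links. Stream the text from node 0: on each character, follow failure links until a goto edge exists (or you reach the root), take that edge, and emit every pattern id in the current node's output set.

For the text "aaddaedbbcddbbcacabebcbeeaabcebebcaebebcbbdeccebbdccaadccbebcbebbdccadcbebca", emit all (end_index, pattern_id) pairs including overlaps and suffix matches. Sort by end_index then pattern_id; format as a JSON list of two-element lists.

Build:
Trie (insert patterns):
  n0 'ε': a→7 b→1 c→23 d→16
  n1 'b': b→2 d→11 e→20
  n2 'bb': d→3
  n3 'bbd': c→4
  n4 'bbdc': c→5
  n5 'bbdcc': a→6
  n6 'bbdcca': ·  [P0 ends]
  n7 'a': a→9 e→8  [P1 ends]
  n8 'ae': ·  [P2 ends]
  n9 'aa': d→10
  n10 'aad': ·  [P3 ends]
  n11 'bd': e→12
  n12 'bde': c→13
  n13 'bdec': c→14
  n14 'bdecc': e→15
  n15 'bdecce': ·  [P4 ends]
  n16 'd': b→17
  n17 'db': b→18
  n18 'dbb': c→19
  n19 'dbbc': ·  [P5 ends]
  n20 'be': b→21
  n21 'beb': c→22
  n22 'bebc': ·  [P6 ends]
  n23 'c': c→24
  n24 'cc': e→25
  n25 'cce': ·  [P7 ends]

Failure links (BFS by depth):
  n1('b'): parent n0 fail=0; on 'b' 0 → fail=0;  out ∅∪∅=∅
  n7('a'): parent n0 fail=0; on 'a' 0 → fail=0;  out {1}∪∅={1}
  n16('d'): parent n0 fail=0; on 'd' 0 → fail=0;  out ∅∪∅=∅
  n23('c'): parent n0 fail=0; on 'c' 0 → fail=0;  out ∅∪∅=∅
  n2('bb'): parent n1 fail=0; on 'b' 0 → fail=1;  out ∅∪∅=∅
  n8('ae'): parent n7 fail=0; on 'e' 0 → fail=0;  out {2}∪∅={2}
  n9('aa'): parent n7 fail=0; on 'a' 0 → fail=7;  out ∅∪{1}={1}
  n11('bd'): parent n1 fail=0; on 'd' 0 → fail=16;  out ∅∪∅=∅
  n17('db'): parent n16 fail=0; on 'b' 0 → fail=1;  out ∅∪∅=∅
  n20('be'): parent n1 fail=0; on 'e' 0 → fail=0;  out ∅∪∅=∅
  n24('cc'): parent n23 fail=0; on 'c' 0 → fail=23;  out ∅∪∅=∅
  n3('bbd'): parent n2 fail=1; on 'd' 1 → fail=11;  out ∅∪∅=∅
  n10('aad'): parent n9 fail=7; on 'd' 7→0 → fail=16;  out {3}∪∅={3}
  n12('bde'): parent n11 fail=16; on 'e' 16→0 → fail=0;  out ∅∪∅=∅
  n18('dbb'): parent n17 fail=1; on 'b' 1 → fail=2;  out ∅∪∅=∅
  n21('beb'): parent n20 fail=0; on 'b' 0 → fail=1;  out ∅∪∅=∅
  n25('cce'): parent n24 fail=23; on 'e' 23→0 → fail=0;  out {7}∪∅={7}
  n4('bbdc'): parent n3 fail=11; on 'c' 11→16→0 → fail=23;  out ∅∪∅=∅
  n13('bdec'): parent n12 fail=0; on 'c' 0 → fail=23;  out ∅∪∅=∅
  n19('dbbc'): parent n18 fail=2; on 'c' 2→1→0 → fail=23;  out {5}∪∅={5}
  n22('bebc'): parent n21 fail=1; on 'c' 1→0 → fail=23;  out {6}∪∅={6}
  n5('bbdcc'): parent n4 fail=23; on 'c' 23 → fail=24;  out ∅∪∅=∅
  n14('bdecc'): parent n13 fail=23; on 'c' 23 → fail=24;  out ∅∪∅=∅
  n6('bbdcca'): parent n5 fail=24; on 'a' 24→23→0 → fail=7;  out {0}∪{1}={0,1}
  n15('bdecce'): parent n14 fail=24; on 'e' 24 → fail=25;  out {4}∪{7}={4,7}

Run:
[0] read 'a'  n0⇒n7  → match P1@[0:0]
[1] read 'a'  n7⇒n9  → match P1@[1:1]
[2] read 'd'  n9⇒n10  → match P3@[0:2]
[3] read 'd'  n10⇒n16 ·f
[4] read 'a'  n16⇒n7 ·f  → match P1@[4:4]
[5] read 'e'  n7⇒n8  → match P2@[4:5]
[6] read 'd'  n8⇒n16 ·f
[7] read 'b'  n16⇒n17
[8] read 'b'  n17⇒n18
[9] read 'c'  n18⇒n19  → match P5@[6:9]
[10] read 'd'  n19⇒n16 ·f
[11] read 'd'  n16⇒n16 ·f
[12] read 'b'  n16⇒n17
[13] read 'b'  n17⇒n18
[14] read 'c'  n18⇒n19  → match P5@[11:14]
[15] read 'a'  n19⇒n7 ·f  → match P1@[15:15]
[16] read 'c'  n7⇒n23 ·f
[17] read 'a'  n23⇒n7 ·f  → match P1@[17:17]
[18] read 'b'  n7⇒n1 ·f
[19] read 'e'  n1⇒n20
[20] read 'b'  n20⇒n21
[21] read 'c'  n21⇒n22  → match P6@[18:21]
[22] read 'b'  n22⇒n1 ·f
[23] read 'e'  n1⇒n20
[24] read 'e'  n20⇒n0 ·f
[25] read 'a'  n0⇒n7  → match P1@[25:25]
[26] read 'a'  n7⇒n9  → match P1@[26:26]
[27] read 'b'  n9⇒n1 ·f
[28] read 'c'  n1⇒n23 ·f
[29] read 'e'  n23⇒n0 ·f
[30] read 'b'  n0⇒n1
[31] read 'e'  n1⇒n20
[32] read 'b'  n20⇒n21
[33] read 'c'  n21⇒n22  → match P6@[30:33]
[34] read 'a'  n22⇒n7 ·f  → match P1@[34:34]
[35] read 'e'  n7⇒n8  → match P2@[34:35]
[36] read 'b'  n8⇒n1 ·f
[37] read 'e'  n1⇒n20
[38] read 'b'  n20⇒n21
[39] read 'c'  n21⇒n22  → match P6@[36:39]
[40] read 'b'  n22⇒n1 ·f
[41] read 'b'  n1⇒n2
[42] read 'd'  n2⇒n3
[43] read 'e'  n3⇒n12 ·f
[44] read 'c'  n12⇒n13
[45] read 'c'  n13⇒n14
[46] read 'e'  n14⇒n15  → match P4@[41:46],P7@[44:46]
[47] read 'b'  n15⇒n1 ·f
[48] read 'b'  n1⇒n2
[49] read 'd'  n2⇒n3
[50] read 'c'  n3⇒n4
[51] read 'c'  n4⇒n5
[52] read 'a'  n5⇒n6  → match P0@[47:52],P1@[52:52]
[53] read 'a'  n6⇒n9 ·f  → match P1@[53:53]
[54] read 'd'  n9⇒n10  → match P3@[52:54]
[55] read 'c'  n10⇒n23 ·f
[56] read 'c'  n23⇒n24
[57] read 'b'  n24⇒n1 ·f
[58] read 'e'  n1⇒n20
[59] read 'b'  n20⇒n21
[60] read 'c'  n21⇒n22  → match P6@[57:60]
[61] read 'b'  n22⇒n1 ·f
[62] read 'e'  n1⇒n20
[63] read 'b'  n20⇒n21
[64] read 'b'  n21⇒n2 ·f
[65] read 'd'  n2⇒n3
[66] read 'c'  n3⇒n4
[67] read 'c'  n4⇒n5
[68] read 'a'  n5⇒n6  → match P0@[63:68],P1@[68:68]
[69] read 'd'  n6⇒n16 ·f
[70] read 'c'  n16⇒n23 ·f
[71] read 'b'  n23⇒n1 ·f
[72] read 'e'  n1⇒n20
[73] read 'b'  n20⇒n21
[74] read 'c'  n21⇒n22  → match P6@[71:74]
[75] read 'a'  n22⇒n7 ·f  → match P1@[75:75]

Result: [[0,1],[1,1],[2,3],[4,1],[5,2],[9,5],[14,5],[15,1],[17,1],[21,6],[25,1],[26,1],[33,6],[34,1],[35,2],[39,6],[46,4],[46,7],[52,0],[52,1],[53,1],[54,3],[60,6],[68,0],[68,1],[74,6],[75,1]]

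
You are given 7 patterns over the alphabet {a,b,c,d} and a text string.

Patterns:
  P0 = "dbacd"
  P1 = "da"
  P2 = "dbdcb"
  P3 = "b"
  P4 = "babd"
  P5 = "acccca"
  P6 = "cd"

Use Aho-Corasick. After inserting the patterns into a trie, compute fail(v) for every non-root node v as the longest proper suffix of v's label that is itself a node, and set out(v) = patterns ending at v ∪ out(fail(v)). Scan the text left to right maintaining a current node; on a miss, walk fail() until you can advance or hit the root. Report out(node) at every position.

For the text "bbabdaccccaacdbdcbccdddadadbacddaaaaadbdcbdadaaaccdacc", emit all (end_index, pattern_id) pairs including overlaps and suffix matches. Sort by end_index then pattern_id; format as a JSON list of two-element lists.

Build automaton:
Trie nodes:
  n0 'ε': a→14 b→10 c→20 d→1
  n1 'd': a→6 b→2
  n2 'db': a→3 d→7
  n3 'dba': c→4
  n4 'dbac': d→5
  n5 'dbacd': ·  [P0 ends]
  n6 'da': ·  [P1 ends]
  n7 'dbd': c→8
  n8 'dbdc': b→9
  n9 'dbdcb': ·  [P2 ends]
  n10 'b': a→11  [P3 ends]
  n11 'ba': b→12
  n12 'bab': d→13
  n13 'babd': ·  [P4 ends]
  n14 'a': c→15
  n15 'ac': c→16
  n16 'acc': c→17
  n17 'accc': c→18
  n18 'acccc': a→19
  n19 'acccca': ·  [P5 ends]
  n20 'c': d→21
  n21 'cd': ·  [P6 ends]

Failure links (BFS by depth):
  fail(1) 'd': from fail(0)=0 chase 'd': 0 ⇒ 0;  out=∅∪out(0)=∅
  fail(10) 'b': from fail(0)=0 chase 'b': 0 ⇒ 0;  out={3}∪out(0)={3}
  fail(14) 'a': from fail(0)=0 chase 'a': 0 ⇒ 0;  out=∅∪out(0)=∅
  fail(20) 'c': from fail(0)=0 chase 'c': 0 ⇒ 0;  out=∅∪out(0)=∅
  fail(2) 'db': from fail(1)=0 chase 'b': 0 ⇒ 10;  out=∅∪out(10)={3}
  fail(6) 'da': from fail(1)=0 chase 'a': 0 ⇒ 14;  out={1}∪out(14)={1}
  fail(11) 'ba': from fail(10)=0 chase 'a': 0 ⇒ 14;  out=∅∪out(14)=∅
  fail(15) 'ac': from fail(14)=0 chase 'c': 0 ⇒ 20;  out=∅∪out(20)=∅
  fail(21) 'cd': from fail(20)=0 chase 'd': 0 ⇒ 1;  out={6}∪out(1)={6}
  fail(3) 'dba': from fail(2)=10 chase 'a': 10 ⇒ 11;  out=∅∪out(11)=∅
  fail(7) 'dbd': from fail(2)=10 chase 'd': 10→0 ⇒ 1;  out=∅∪out(1)=∅
  fail(12) 'bab': from fail(11)=14 chase 'b': 14→0 ⇒ 10;  out=∅∪out(10)={3}
  fail(16) 'acc': from fail(15)=20 chase 'c': 20→0 ⇒ 20;  out=∅∪out(20)=∅
  fail(4) 'dbac': from fail(3)=11 chase 'c': 11→14 ⇒ 15;  out=∅∪out(15)=∅
  fail(8) 'dbdc': from fail(7)=1 chase 'c': 1→0 ⇒ 20;  out=∅∪out(20)=∅
  fail(13) 'babd': from fail(12)=10 chase 'd': 10→0 ⇒ 1;  out={4}∪out(1)={4}
  fail(17) 'accc': from fail(16)=20 chase 'c': 20→0 ⇒ 20;  out=∅∪out(20)=∅
  fail(5) 'dbacd': from fail(4)=15 chase 'd': 15→20 ⇒ 21;  out={0}∪out(21)={0,6}
  fail(9) 'dbdcb': from fail(8)=20 chase 'b': 20→0 ⇒ 10;  out={2}∪out(10)={2,3}
  fail(18) 'acccc': from fail(17)=20 chase 'c': 20→0 ⇒ 20;  out=∅∪out(20)=∅
  fail(19) 'acccca': from fail(18)=20 chase 'a': 20→0 ⇒ 14;  out={5}∪out(14)={5}

Text stream:
[0] read 'b'  n0⇒n10  emit P3@[0:0]
[1] read 'b'  n10⇒n10 (via fail)  emit P3@[1:1]
[2] read 'a'  n10⇒n11
[3] read 'b'  n11⇒n12  emit P3@[3:3]
[4] read 'd'  n12⇒n13  emit P4@[1:4]
[5] read 'a'  n13⇒n6 (via fail)  emit P1@[4:5]
[6] read 'c'  n6⇒n15 (via fail)
[7] read 'c'  n15⇒n16
[8] read 'c'  n16⇒n17
[9] read 'c'  n17⇒n18
[10] read 'a'  n18⇒n19  emit P5@[5:10]
[11] read 'a'  n19⇒n14 (via fail)
[12] read 'c'  n14⇒n15
[13] read 'd'  n15⇒n21 (via fail)  emit P6@[12:13]
[14] read 'b'  n21⇒n2 (via fail)  emit P3@[14:14]
[15] read 'd'  n2⇒n7
[16] read 'c'  n7⇒n8
[17] read 'b'  n8⇒n9  emit P2@[13:17],P3@[17:17]
[18] read 'c'  n9⇒n20 (via fail)
[19] read 'c'  n20⇒n20 (via fail)
[20] read 'd'  n20⇒n21  emit P6@[19:20]
[21] read 'd'  n21⇒n1 (via fail)
[22] read 'd'  n1⇒n1 (via fail)
[23] read 'a'  n1⇒n6  emit P1@[22:23]
[24] read 'd'  n6⇒n1 (via fail)
[25] read 'a'  n1⇒n6  emit P1@[24:25]
[26] read 'd'  n6⇒n1 (via fail)
[27] read 'b'  n1⇒n2  emit P3@[27:27]
[28] read 'a'  n2⇒n3
[29] read 'c'  n3⇒n4
[30] read 'd'  n4⇒n5  emit P0@[26:30],P6@[29:30]
[31] read 'd'  n5⇒n1 (via fail)
[32] read 'a'  n1⇒n6  emit P1@[31:32]
[33] read 'a'  n6⇒n14 (via fail)
[34] read 'a'  n14⇒n14 (via fail)
[35] read 'a'  n14⇒n14 (via fail)
[36] read 'a'  n14⇒n14 (via fail)
[37] read 'd'  n14⇒n1 (via fail)
[38] read 'b'  n1⇒n2  emit P3@[38:38]
[39] read 'd'  n2⇒n7
[40] read 'c'  n7⇒n8
[41] read 'b'  n8⇒n9  emit P2@[37:41],P3@[41:41]
[42] read 'd'  n9⇒n1 (via fail)
[43] read 'a'  n1⇒n6  emit P1@[42:43]
[44] read 'd'  n6⇒n1 (via fail)
[45] read 'a'  n1⇒n6  emit P1@[44:45]
[46] read 'a'  n6⇒n14 (via fail)
[47] read 'a'  n14⇒n14 (via fail)
[48] read 'c'  n14⇒n15
[49] read 'c'  n15⇒n16
[50] read 'd'  n16⇒n21 (via fail)  emit P6@[49:50]
[51] read 'a'  n21⇒n6 (via fail)  emit P1@[50:51]
[52] read 'c'  n6⇒n15 (via fail)
[53] read 'c'  n15⇒n16

Matches: [[0,3],[1,3],[3,3],[4,4],[5,1],[10,5],[13,6],[14,3],[17,2],[17,3],[20,6],[23,1],[25,1],[27,3],[30,0],[30,6],[32,1],[38,3],[41,2],[41,3],[43,1],[45,1],[50,6],[51,1]]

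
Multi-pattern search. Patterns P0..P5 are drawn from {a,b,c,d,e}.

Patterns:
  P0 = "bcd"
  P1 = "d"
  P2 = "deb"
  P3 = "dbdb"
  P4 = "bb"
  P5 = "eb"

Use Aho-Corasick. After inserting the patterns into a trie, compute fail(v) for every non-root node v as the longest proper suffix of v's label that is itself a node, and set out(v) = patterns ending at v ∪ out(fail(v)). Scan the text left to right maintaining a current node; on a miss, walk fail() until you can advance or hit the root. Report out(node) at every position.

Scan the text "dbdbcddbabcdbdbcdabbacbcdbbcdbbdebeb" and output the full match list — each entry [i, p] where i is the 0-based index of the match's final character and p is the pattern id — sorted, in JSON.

Construct AC machine:
Trie nodes:
  n0 'ε': b→1 d→4 e→11
  n1 'b': b→10 c→2
  n2 'bc': d→3
  n3 'bcd': ·  ←P0
  n4 'd': b→7 e→5  ←P1
  n5 'de': b→6
  n6 'deb': ·  ←P2
  n7 'db': d→8
  n8 'dbd': b→9
  n9 'dbdb': ·  ←P3
  n10 'bb': ·  ←P4
  n11 'e': b→12
  n12 'eb': ·  ←P5

Failure links (BFS by depth):
  n1('b'): parent n0 fail=0; on 'b' 0 → fail=0;  out ∅∪∅=∅
  n4('d'): parent n0 fail=0; on 'd' 0 → fail=0;  out {1}∪∅={1}
  n11('e'): parent n0 fail=0; on 'e' 0 → fail=0;  out ∅∪∅=∅
  n2('bc'): parent n1 fail=0; on 'c' 0 → fail=0;  out ∅∪∅=∅
  n5('de'): parent n4 fail=0; on 'e' 0 → fail=11;  out ∅∪∅=∅
  n7('db'): parent n4 fail=0; on 'b' 0 → fail=1;  out ∅∪∅=∅
  n10('bb'): parent n1 fail=0; on 'b' 0 → fail=1;  out {4}∪∅={4}
  n12('eb'): parent n11 fail=0; on 'b' 0 → fail=1;  out {5}∪∅={5}
  n3('bcd'): parent n2 fail=0; on 'd' 0 → fail=4;  out {0}∪{1}={0,1}
  n6('deb'): parent n5 fail=11; on 'b' 11 → fail=12;  out {2}∪{5}={2,5}
  n8('dbd'): parent n7 fail=1; on 'd' 1→0 → fail=4;  out ∅∪{1}={1}
  n9('dbdb'): parent n8 fail=4; on 'b' 4 → fail=7;  out {3}∪∅={3}

Run:
[0] read 'd'  n0⇒n4  emit P1@[0:0]
[1] read 'b'  n4⇒n7
[2] read 'd'  n7⇒n8  emit P1@[2:2]
[3] read 'b'  n8⇒n9  emit P3@[0:3]
[4] read 'c'  n9⇒n2 (via fail)
[5] read 'd'  n2⇒n3  emit P0@[3:5],P1@[5:5]
[6] read 'd'  n3⇒n4 (via fail)  emit P1@[6:6]
[7] read 'b'  n4⇒n7
[8] read 'a'  n7⇒n0 (via fail)
[9] read 'b'  n0⇒n1
[10] read 'c'  n1⇒n2
[11] read 'd'  n2⇒n3  emit P0@[9:11],P1@[11:11]
[12] read 'b'  n3⇒n7 (via fail)
[13] read 'd'  n7⇒n8  emit P1@[13:13]
[14] read 'b'  n8⇒n9  emit P3@[11:14]
[15] read 'c'  n9⇒n2 (via fail)
[16] read 'd'  n2⇒n3  emit P0@[14:16],P1@[16:16]
[17] read 'a'  n3⇒n0 (via fail)
[18] read 'b'  n0⇒n1
[19] read 'b'  n1⇒n10  emit P4@[18:19]
[20] read 'a'  n10⇒n0 (via fail)
[21] read 'c'  n0⇒n0
[22] read 'b'  n0⇒n1
[23] read 'c'  n1⇒n2
[24] read 'd'  n2⇒n3  emit P0@[22:24],P1@[24:24]
[25] read 'b'  n3⇒n7 (via fail)
[26] read 'b'  n7⇒n10 (via fail)  emit P4@[25:26]
[27] read 'c'  n10⇒n2 (via fail)
[28] read 'd'  n2⇒n3  emit P0@[26:28],P1@[28:28]
[29] read 'b'  n3⇒n7 (via fail)
[30] read 'b'  n7⇒n10 (via fail)  emit P4@[29:30]
[31] read 'd'  n10⇒n4 (via fail)  emit P1@[31:31]
[32] read 'e'  n4⇒n5
[33] read 'b'  n5⇒n6  emit P2@[31:33],P5@[32:33]
[34] read 'e'  n6⇒n11 (via fail)
[35] read 'b'  n11⇒n12  emit P5@[34:35]

Matches: [[0,1],[2,1],[3,3],[5,0],[5,1],[6,1],[11,0],[11,1],[13,1],[14,3],[16,0],[16,1],[19,4],[24,0],[24,1],[26,4],[28,0],[28,1],[30,4],[31,1],[33,2],[33,5],[35,5]]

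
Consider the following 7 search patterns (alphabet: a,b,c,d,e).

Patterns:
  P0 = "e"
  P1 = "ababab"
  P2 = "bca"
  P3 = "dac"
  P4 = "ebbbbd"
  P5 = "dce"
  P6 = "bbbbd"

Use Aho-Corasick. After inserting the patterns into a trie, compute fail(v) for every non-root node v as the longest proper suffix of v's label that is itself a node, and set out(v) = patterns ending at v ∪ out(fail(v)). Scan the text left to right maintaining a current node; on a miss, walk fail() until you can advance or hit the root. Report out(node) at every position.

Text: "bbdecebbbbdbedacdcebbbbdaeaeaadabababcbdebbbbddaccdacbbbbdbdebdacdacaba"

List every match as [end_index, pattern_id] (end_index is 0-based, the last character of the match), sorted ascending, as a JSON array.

Construct AC machine:
Trie (insert patterns):
  n0 'ε': a→2 b→8 d→11 e→1
  n1 'e': b→14  ←P0
  n2 'a': b→3
  n3 'ab': a→4
  n4 'aba': b→5
  n5 'abab': a→6
  n6 'ababa': b→7
  n7 'ababab': ·  ←P1
  n8 'b': b→21 c→9
  n9 'bc': a→10
  n10 'bca': ·  ←P2
  n11 'd': a→12 c→19
  n12 'da': c→13
  n13 'dac': ·  ←P3
  n14 'eb': b→15
  n15 'ebb': b→16
  n16 'ebbb': b→17
  n17 'ebbbb': d→18
  n18 'ebbbbd': ·  ←P4
  n19 'dc': e→20
  n20 'dce': ·  ←P5
  n21 'bb': b→22
  n22 'bbb': b→23
  n23 'bbbb': d→24
  n24 'bbbbd': ·  ←P6

BFS fail/out derivation:
  fail(1) 'e': from fail(0)=0 chase 'e': 0 ⇒ 0;  out={0}∪out(0)={0}
  fail(2) 'a': from fail(0)=0 chase 'a': 0 ⇒ 0;  out=∅∪out(0)=∅
  fail(8) 'b': from fail(0)=0 chase 'b': 0 ⇒ 0;  out=∅∪out(0)=∅
  fail(11) 'd': from fail(0)=0 chase 'd': 0 ⇒ 0;  out=∅∪out(0)=∅
  fail(3) 'ab': from fail(2)=0 chase 'b': 0 ⇒ 8;  out=∅∪out(8)=∅
  fail(9) 'bc': from fail(8)=0 chase 'c': 0 ⇒ 0;  out=∅∪out(0)=∅
  fail(12) 'da': from fail(11)=0 chase 'a': 0 ⇒ 2;  out=∅∪out(2)=∅
  fail(14) 'eb': from fail(1)=0 chase 'b': 0 ⇒ 8;  out=∅∪out(8)=∅
  fail(19) 'dc': from fail(11)=0 chase 'c': 0 ⇒ 0;  out=∅∪out(0)=∅
  fail(21) 'bb': from fail(8)=0 chase 'b': 0 ⇒ 8;  out=∅∪out(8)=∅
  fail(4) 'aba': from fail(3)=8 chase 'a': 8→0 ⇒ 2;  out=∅∪out(2)=∅
  fail(10) 'bca': from fail(9)=0 chase 'a': 0 ⇒ 2;  out={2}∪out(2)={2}
  fail(13) 'dac': from fail(12)=2 chase 'c': 2→0 ⇒ 0;  out={3}∪out(0)={3}
  fail(15) 'ebb': from fail(14)=8 chase 'b': 8 ⇒ 21;  out=∅∪out(21)=∅
  fail(20) 'dce': from fail(19)=0 chase 'e': 0 ⇒ 1;  out={5}∪out(1)={0,5}
  fail(22) 'bbb': from fail(21)=8 chase 'b': 8 ⇒ 21;  out=∅∪out(21)=∅
  fail(5) 'abab': from fail(4)=2 chase 'b': 2 ⇒ 3;  out=∅∪out(3)=∅
  fail(16) 'ebbb': from fail(15)=21 chase 'b': 21 ⇒ 22;  out=∅∪out(22)=∅
  fail(23) 'bbbb': from fail(22)=21 chase 'b': 21 ⇒ 22;  out=∅∪out(22)=∅
  fail(6) 'ababa': from fail(5)=3 chase 'a': 3 ⇒ 4;  out=∅∪out(4)=∅
  fail(17) 'ebbbb': from fail(16)=22 chase 'b': 22 ⇒ 23;  out=∅∪out(23)=∅
  fail(24) 'bbbbd': from fail(23)=22 chase 'd': 22→21→8→0 ⇒ 11;  out={6}∪out(11)={6}
  fail(7) 'ababab': from fail(6)=4 chase 'b': 4 ⇒ 5;  out={1}∪out(5)={1}
  fail(18) 'ebbbbd': from fail(17)=23 chase 'd': 23 ⇒ 24;  out={4}∪out(24)={4,6}

Run:
i=0 'b': node 0→8
i=1 'b': node 8→21
i=2 'd': node 21→11 (via fail)
i=3 'e': node 11→1 (via fail)  ** P0@[3:3]
i=4 'c': node 1→0 (via fail)
i=5 'e': node 0→1  ** P0@[5:5]
i=6 'b': node 1→14
i=7 'b': node 14→15
i=8 'b': node 15→16
i=9 'b': node 16→17
i=10 'd': node 17→18  ** P4@[5:10],P6@[6:10]
i=11 'b': node 18→8 (via fail)
i=12 'e': node 8→1 (via fail)  ** P0@[12:12]
i=13 'd': node 1→11 (via fail)
i=14 'a': node 11→12
i=15 'c': node 12→13  ** P3@[13:15]
i=16 'd': node 13→11 (via fail)
i=17 'c': node 11→19
i=18 'e': node 19→20  ** P0@[18:18],P5@[16:18]
i=19 'b': node 20→14 (via fail)
i=20 'b': node 14→15
i=21 'b': node 15→16
i=22 'b': node 16→17
i=23 'd': node 17→18  ** P4@[18:23],P6@[19:23]
i=24 'a': node 18→12 (via fail)
i=25 'e': node 12→1 (via fail)  ** P0@[25:25]
i=26 'a': node 1→2 (via fail)
i=27 'e': node 2→1 (via fail)  ** P0@[27:27]
i=28 'a': node 1→2 (via fail)
i=29 'a': node 2→2 (via fail)
i=30 'd': node 2→11 (via fail)
i=31 'a': node 11→12
i=32 'b': node 12→3 (via fail)
i=33 'a': node 3→4
i=34 'b': node 4→5
i=35 'a': node 5→6
i=36 'b': node 6→7  ** P1@[31:36]
i=37 'c': node 7→9 (via fail)
i=38 'b': node 9→8 (via fail)
i=39 'd': node 8→11 (via fail)
i=40 'e': node 11→1 (via fail)  ** P0@[40:40]
i=41 'b': node 1→14
i=42 'b': node 14→15
i=43 'b': node 15→16
i=44 'b': node 16→17
i=45 'd': node 17→18  ** P4@[40:45],P6@[41:45]
i=46 'd': node 18→11 (via fail)
i=47 'a': node 11→12
i=48 'c': node 12→13  ** P3@[46:48]
i=49 'c': node 13→0 (via fail)
i=50 'd': node 0→11
i=51 'a': node 11→12
i=52 'c': node 12→13  ** P3@[50:52]
i=53 'b': node 13→8 (via fail)
i=54 'b': node 8→21
i=55 'b': node 21→22
i=56 'b': node 22→23
i=57 'd': node 23→24  ** P6@[53:57]
i=58 'b': node 24→8 (via fail)
i=59 'd': node 8→11 (via fail)
i=60 'e': node 11→1 (via fail)  ** P0@[60:60]
i=61 'b': node 1→14
i=62 'd': node 14→11 (via fail)
i=63 'a': node 11→12
i=64 'c': node 12→13  ** P3@[62:64]
i=65 'd': node 13→11 (via fail)
i=66 'a': node 11→12
i=67 'c': node 12→13  ** P3@[65:67]
i=68 'a': node 13→2 (via fail)
i=69 'b': node 2→3
i=70 'a': node 3→4

Result: [[3,0],[5,0],[10,4],[10,6],[12,0],[15,3],[18,0],[18,5],[23,4],[23,6],[25,0],[27,0],[36,1],[40,0],[45,4],[45,6],[48,3],[52,3],[57,6],[60,0],[64,3],[67,3]]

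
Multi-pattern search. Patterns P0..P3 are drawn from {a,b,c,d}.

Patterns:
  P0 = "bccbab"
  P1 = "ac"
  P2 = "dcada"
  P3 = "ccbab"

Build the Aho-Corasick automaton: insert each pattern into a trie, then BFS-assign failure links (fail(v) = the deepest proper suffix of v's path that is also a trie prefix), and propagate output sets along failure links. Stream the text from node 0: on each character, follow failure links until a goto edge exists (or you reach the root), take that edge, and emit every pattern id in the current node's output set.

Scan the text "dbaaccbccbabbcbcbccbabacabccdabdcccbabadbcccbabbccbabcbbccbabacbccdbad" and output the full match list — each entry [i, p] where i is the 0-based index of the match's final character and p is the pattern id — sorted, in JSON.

Build:
Trie (insert patterns):
  0='ε' goto a→7 b→1 c→14 d→9
  1='b' goto c→2
  2='bc' goto c→3
  3='bcc' goto b→4
  4='bccb' goto a→5
  5='bccba' goto b→6
  6='bccbab' goto ·  [P0 ends]
  7='a' goto c→8
  8='ac' goto ·  [P1 ends]
  9='d' goto c→10
  10='dc' goto a→11
  11='dca' goto d→12
  12='dcad' goto a→13
  13='dcada' goto ·  [P2 ends]
  14='c' goto c→15
  15='cc' goto b→16
  16='ccb' goto a→17
  17='ccba' goto b→18
  18='ccbab' goto ·  [P3 ends]

BFS fail/out derivation:
  n1('b'): parent n0 fail=0; on 'b' 0 → fail=0;  out ∅∪∅=∅
  n7('a'): parent n0 fail=0; on 'a' 0 → fail=0;  out ∅∪∅=∅
  n9('d'): parent n0 fail=0; on 'd' 0 → fail=0;  out ∅∪∅=∅
  n14('c'): parent n0 fail=0; on 'c' 0 → fail=0;  out ∅∪∅=∅
  n2('bc'): parent n1 fail=0; on 'c' 0 → fail=14;  out ∅∪∅=∅
  n8('ac'): parent n7 fail=0; on 'c' 0 → fail=14;  out {1}∪∅={1}
  n10('dc'): parent n9 fail=0; on 'c' 0 → fail=14;  out ∅∪∅=∅
  n15('cc'): parent n14 fail=0; on 'c' 0 → fail=14;  out ∅∪∅=∅
  n3('bcc'): parent n2 fail=14; on 'c' 14 → fail=15;  out ∅∪∅=∅
  n11('dca'): parent n10 fail=14; on 'a' 14→0 → fail=7;  out ∅∪∅=∅
  n16('ccb'): parent n15 fail=14; on 'b' 14→0 → fail=1;  out ∅∪∅=∅
  n4('bccb'): parent n3 fail=15; on 'b' 15 → fail=16;  out ∅∪∅=∅
  n12('dcad'): parent n11 fail=7; on 'd' 7→0 → fail=9;  out ∅∪∅=∅
  n17('ccba'): parent n16 fail=1; on 'a' 1→0 → fail=7;  out ∅∪∅=∅
  n5('bccba'): parent n4 fail=16; on 'a' 16 → fail=17;  out ∅∪∅=∅
  n13('dcada'): parent n12 fail=9; on 'a' 9→0 → fail=7;  out {2}∪∅={2}
  n18('ccbab'): parent n17 fail=7; on 'b' 7→0 → fail=1;  out {3}∪∅={3}
  n6('bccbab'): parent n5 fail=17; on 'b' 17 → fail=18;  out {0}∪{3}={0,3}

Run:
i=0 'd': node 0→9
i=1 'b': node 9→1 ·f
i=2 'a': node 1→7 ·f
i=3 'a': node 7→7 ·f
i=4 'c': node 7→8  emit P1@[3:4]
i=5 'c': node 8→15 ·f
i=6 'b': node 15→16
i=7 'c': node 16→2 ·f
i=8 'c': node 2→3
i=9 'b': node 3→4
i=10 'a': node 4→5
i=11 'b': node 5→6  emit P0@[6:11],P3@[7:11]
i=12 'b': node 6→1 ·f
i=13 'c': node 1→2
i=14 'b': node 2→1 ·f
i=15 'c': node 1→2
i=16 'b': node 2→1 ·f
i=17 'c': node 1→2
i=18 'c': node 2→3
i=19 'b': node 3→4
i=20 'a': node 4→5
i=21 'b': node 5→6  emit P0@[16:21],P3@[17:21]
i=22 'a': node 6→7 ·f
i=23 'c': node 7→8  emit P1@[22:23]
i=24 'a': node 8→7 ·f
i=25 'b': node 7→1 ·f
i=26 'c': node 1→2
i=27 'c': node 2→3
i=28 'd': node 3→9 ·f
i=29 'a': node 9→7 ·f
i=30 'b': node 7→1 ·f
i=31 'd': node 1→9 ·f
i=32 'c': node 9→10
i=33 'c': node 10→15 ·f
i=34 'c': node 15→15 ·f
i=35 'b': node 15→16
i=36 'a': node 16→17
i=37 'b': node 17→18  emit P3@[33:37]
i=38 'a': node 18→7 ·f
i=39 'd': node 7→9 ·f
i=40 'b': node 9→1 ·f
i=41 'c': node 1→2
i=42 'c': node 2→3
i=43 'c': node 3→15 ·f
i=44 'b': node 15→16
i=45 'a': node 16→17
i=46 'b': node 17→18  emit P3@[42:46]
i=47 'b': node 18→1 ·f
i=48 'c': node 1→2
i=49 'c': node 2→3
i=50 'b': node 3→4
i=51 'a': node 4→5
i=52 'b': node 5→6  emit P0@[47:52],P3@[48:52]
i=53 'c': node 6→2 ·f
i=54 'b': node 2→1 ·f
i=55 'b': node 1→1 ·f
i=56 'c': node 1→2
i=57 'c': node 2→3
i=58 'b': node 3→4
i=59 'a': node 4→5
i=60 'b': node 5→6  emit P0@[55:60],P3@[56:60]
i=61 'a': node 6→7 ·f
i=62 'c': node 7→8  emit P1@[61:62]
i=63 'b': node 8→1 ·f
i=64 'c': node 1→2
i=65 'c': node 2→3
i=66 'd': node 3→9 ·f
i=67 'b': node 9→1 ·f
i=68 'a': node 1→7 ·f
i=69 'd': node 7→9 ·f

Result: [[4,1],[11,0],[11,3],[21,0],[21,3],[23,1],[37,3],[46,3],[52,0],[52,3],[60,0],[60,3],[62,1]]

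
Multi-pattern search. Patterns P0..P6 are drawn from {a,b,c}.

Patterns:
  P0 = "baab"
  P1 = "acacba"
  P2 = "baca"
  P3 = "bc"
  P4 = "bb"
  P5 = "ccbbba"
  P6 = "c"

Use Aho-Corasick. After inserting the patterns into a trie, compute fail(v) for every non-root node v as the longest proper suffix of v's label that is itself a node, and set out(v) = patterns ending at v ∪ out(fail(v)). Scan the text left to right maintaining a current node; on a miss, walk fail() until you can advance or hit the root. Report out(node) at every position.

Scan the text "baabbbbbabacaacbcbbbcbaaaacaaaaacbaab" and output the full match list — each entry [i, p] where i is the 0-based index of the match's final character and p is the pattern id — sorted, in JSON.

Construct AC machine:
Trie (insert patterns):
  0='ε' goto a→5 b→1 c→15
  1='b' goto a→2 b→14 c→13
  2='ba' goto a→3 c→11
  3='baa' goto b→4
  4='baab' goto ·  [P0 ends]
  5='a' goto c→6
  6='ac' goto a→7
  7='aca' goto c→8
  8='acac' goto b→9
  9='acacb' goto a→10
  10='acacba' goto ·  [P1 ends]
  11='bac' goto a→12
  12='baca' goto ·  [P2 ends]
  13='bc' goto ·  [P3 ends]
  14='bb' goto ·  [P4 ends]
  15='c' goto c→16  [P6 ends]
  16='cc' goto b→17
  17='ccb' goto b→18
  18='ccbb' goto b→19
  19='ccbbb' goto a→20
  20='ccbbba' goto ·  [P5 ends]

Failure links (BFS by depth):
  fail(1) 'b': from fail(0)=0 chase 'b': 0 ⇒ 0;  out=∅∪out(0)=∅
  fail(5) 'a': from fail(0)=0 chase 'a': 0 ⇒ 0;  out=∅∪out(0)=∅
  fail(15) 'c': from fail(0)=0 chase 'c': 0 ⇒ 0;  out={6}∪out(0)={6}
  fail(2) 'ba': from fail(1)=0 chase 'a': 0 ⇒ 5;  out=∅∪out(5)=∅
  fail(6) 'ac': from fail(5)=0 chase 'c': 0 ⇒ 15;  out=∅∪out(15)={6}
  fail(13) 'bc': from fail(1)=0 chase 'c': 0 ⇒ 15;  out={3}∪out(15)={3,6}
  fail(14) 'bb': from fail(1)=0 chase 'b': 0 ⇒ 1;  out={4}∪out(1)={4}
  fail(16) 'cc': from fail(15)=0 chase 'c': 0 ⇒ 15;  out=∅∪out(15)={6}
  fail(3) 'baa': from fail(2)=5 chase 'a': 5→0 ⇒ 5;  out=∅∪out(5)=∅
  fail(7) 'aca': from fail(6)=15 chase 'a': 15→0 ⇒ 5;  out=∅∪out(5)=∅
  fail(11) 'bac': from fail(2)=5 chase 'c': 5 ⇒ 6;  out=∅∪out(6)={6}
  fail(17) 'ccb': from fail(16)=15 chase 'b': 15→0 ⇒ 1;  out=∅∪out(1)=∅
  fail(4) 'baab': from fail(3)=5 chase 'b': 5→0 ⇒ 1;  out={0}∪out(1)={0}
  fail(8) 'acac': from fail(7)=5 chase 'c': 5 ⇒ 6;  out=∅∪out(6)={6}
  fail(12) 'baca': from fail(11)=6 chase 'a': 6 ⇒ 7;  out={2}∪out(7)={2}
  fail(18) 'ccbb': from fail(17)=1 chase 'b': 1 ⇒ 14;  out=∅∪out(14)={4}
  fail(9) 'acacb': from fail(8)=6 chase 'b': 6→15→0 ⇒ 1;  out=∅∪out(1)=∅
  fail(19) 'ccbbb': from fail(18)=14 chase 'b': 14→1 ⇒ 14;  out=∅∪out(14)={4}
  fail(10) 'acacba': from fail(9)=1 chase 'a': 1 ⇒ 2;  out={1}∪out(2)={1}
  fail(20) 'ccbbba': from fail(19)=14 chase 'a': 14→1 ⇒ 2;  out={5}∪out(2)={5}

Run:
[0] read 'b'  n0⇒n1
[1] read 'a'  n1⇒n2
[2] read 'a'  n2⇒n3
[3] read 'b'  n3⇒n4  → match P0@[0:3]
[4] read 'b'  n4⇒n14 (via fail)  → match P4@[3:4]
[5] read 'b'  n14⇒n14 (via fail)  → match P4@[4:5]
[6] read 'b'  n14⇒n14 (via fail)  → match P4@[5:6]
[7] read 'b'  n14⇒n14 (via fail)  → match P4@[6:7]
[8] read 'a'  n14⇒n2 (via fail)
[9] read 'b'  n2⇒n1 (via fail)
[10] read 'a'  n1⇒n2
[11] read 'c'  n2⇒n11  → match P6@[11:11]
[12] read 'a'  n11⇒n12  → match P2@[9:12]
[13] read 'a'  n12⇒n5 (via fail)
[14] read 'c'  n5⇒n6  → match P6@[14:14]
[15] read 'b'  n6⇒n1 (via fail)
[16] read 'c'  n1⇒n13  → match P3@[15:16],P6@[16:16]
[17] read 'b'  n13⇒n1 (via fail)
[18] read 'b'  n1⇒n14  → match P4@[17:18]
[19] read 'b'  n14⇒n14 (via fail)  → match P4@[18:19]
[20] read 'c'  n14⇒n13 (via fail)  → match P3@[19:20],P6@[20:20]
[21] read 'b'  n13⇒n1 (via fail)
[22] read 'a'  n1⇒n2
[23] read 'a'  n2⇒n3
[24] read 'a'  n3⇒n5 (via fail)
[25] read 'a'  n5⇒n5 (via fail)
[26] read 'c'  n5⇒n6  → match P6@[26:26]
[27] read 'a'  n6⇒n7
[28] read 'a'  n7⇒n5 (via fail)
[29] read 'a'  n5⇒n5 (via fail)
[30] read 'a'  n5⇒n5 (via fail)
[31] read 'a'  n5⇒n5 (via fail)
[32] read 'c'  n5⇒n6  → match P6@[32:32]
[33] read 'b'  n6⇒n1 (via fail)
[34] read 'a'  n1⇒n2
[35] read 'a'  n2⇒n3
[36] read 'b'  n3⇒n4  → match P0@[33:36]

All matches (sorted): [[3,0],[4,4],[5,4],[6,4],[7,4],[11,6],[12,2],[14,6],[16,3],[16,6],[18,4],[19,4],[20,3],[20,6],[26,6],[32,6],[36,0]]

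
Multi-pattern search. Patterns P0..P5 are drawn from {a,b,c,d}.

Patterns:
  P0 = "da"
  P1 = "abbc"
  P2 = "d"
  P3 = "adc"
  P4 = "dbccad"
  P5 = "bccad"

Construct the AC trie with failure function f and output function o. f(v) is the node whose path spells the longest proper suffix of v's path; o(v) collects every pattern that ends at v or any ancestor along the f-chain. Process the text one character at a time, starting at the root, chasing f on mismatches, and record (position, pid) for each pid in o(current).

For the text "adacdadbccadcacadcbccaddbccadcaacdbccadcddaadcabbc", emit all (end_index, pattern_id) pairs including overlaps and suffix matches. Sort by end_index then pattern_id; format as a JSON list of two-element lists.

Build:
Trie (insert patterns):
  n0 'ε': a→3 b→14 d→1
  n1 'd': a→2 b→9  ←P2
  n2 'da': ·  ←P0
  n3 'a': b→4 d→7
  n4 'ab': b→5
  n5 'abb': c→6
  n6 'abbc': ·  ←P1
  n7 'ad': c→8
  n8 'adc': ·  ←P3
  n9 'db': c→10
  n10 'dbc': c→11
  n11 'dbcc': a→12
  n12 'dbcca': d→13
  n13 'dbccad': ·  ←P4
  n14 'b': c→15
  n15 'bc': c→16
  n16 'bcc': a→17
  n17 'bcca': d→18
  n18 'bccad': ·  ←P5

Failure links (BFS by depth):
  n1('d'): parent n0 fail=0; on 'd' 0 → fail=0;  out {2}∪∅={2}
  n3('a'): parent n0 fail=0; on 'a' 0 → fail=0;  out ∅∪∅=∅
  n14('b'): parent n0 fail=0; on 'b' 0 → fail=0;  out ∅∪∅=∅
  n2('da'): parent n1 fail=0; on 'a' 0 → fail=3;  out {0}∪∅={0}
  n4('ab'): parent n3 fail=0; on 'b' 0 → fail=14;  out ∅∪∅=∅
  n7('ad'): parent n3 fail=0; on 'd' 0 → fail=1;  out ∅∪{2}={2}
  n9('db'): parent n1 fail=0; on 'b' 0 → fail=14;  out ∅∪∅=∅
  n15('bc'): parent n14 fail=0; on 'c' 0 → fail=0;  out ∅∪∅=∅
  n5('abb'): parent n4 fail=14; on 'b' 14→0 → fail=14;  out ∅∪∅=∅
  n8('adc'): parent n7 fail=1; on 'c' 1→0 → fail=0;  out {3}∪∅={3}
  n10('dbc'): parent n9 fail=14; on 'c' 14 → fail=15;  out ∅∪∅=∅
  n16('bcc'): parent n15 fail=0; on 'c' 0 → fail=0;  out ∅∪∅=∅
  n6('abbc'): parent n5 fail=14; on 'c' 14 → fail=15;  out {1}∪∅={1}
  n11('dbcc'): parent n10 fail=15; on 'c' 15 → fail=16;  out ∅∪∅=∅
  n17('bcca'): parent n16 fail=0; on 'a' 0 → fail=3;  out ∅∪∅=∅
  n12('dbcca'): parent n11 fail=16; on 'a' 16 → fail=17;  out ∅∪∅=∅
  n18('bccad'): parent n17 fail=3; on 'd' 3 → fail=7;  out {5}∪{2}={2,5}
  n13('dbccad'): parent n12 fail=17; on 'd' 17 → fail=18;  out {4}∪{2,5}={2,4,5}

Run:
[0] read 'a'  n0⇒n3
[1] read 'd'  n3⇒n7  emit P2@[1:1]
[2] read 'a'  n7⇒n2 (via fail)  emit P0@[1:2]
[3] read 'c'  n2⇒n0 (via fail)
[4] read 'd'  n0⇒n1  emit P2@[4:4]
[5] read 'a'  n1⇒n2  emit P0@[4:5]
[6] read 'd'  n2⇒n7 (via fail)  emit P2@[6:6]
[7] read 'b'  n7⇒n9 (via fail)
[8] read 'c'  n9⇒n10
[9] read 'c'  n10⇒n11
[10] read 'a'  n11⇒n12
[11] read 'd'  n12⇒n13  emit P2@[11:11],P4@[6:11],P5@[7:11]
[12] read 'c'  n13⇒n8 (via fail)  emit P3@[10:12]
[13] read 'a'  n8⇒n3 (via fail)
[14] read 'c'  n3⇒n0 (via fail)
[15] read 'a'  n0⇒n3
[16] read 'd'  n3⇒n7  emit P2@[16:16]
[17] read 'c'  n7⇒n8  emit P3@[15:17]
[18] read 'b'  n8⇒n14 (via fail)
[19] read 'c'  n14⇒n15
[20] read 'c'  n15⇒n16
[21] read 'a'  n16⇒n17
[22] read 'd'  n17⇒n18  emit P2@[22:22],P5@[18:22]
[23] read 'd'  n18⇒n1 (via fail)  emit P2@[23:23]
[24] read 'b'  n1⇒n9
[25] read 'c'  n9⇒n10
[26] read 'c'  n10⇒n11
[27] read 'a'  n11⇒n12
[28] read 'd'  n12⇒n13  emit P2@[28:28],P4@[23:28],P5@[24:28]
[29] read 'c'  n13⇒n8 (via fail)  emit P3@[27:29]
[30] read 'a'  n8⇒n3 (via fail)
[31] read 'a'  n3⇒n3 (via fail)
[32] read 'c'  n3⇒n0 (via fail)
[33] read 'd'  n0⇒n1  emit P2@[33:33]
[34] read 'b'  n1⇒n9
[35] read 'c'  n9⇒n10
[36] read 'c'  n10⇒n11
[37] read 'a'  n11⇒n12
[38] read 'd'  n12⇒n13  emit P2@[38:38],P4@[33:38],P5@[34:38]
[39] read 'c'  n13⇒n8 (via fail)  emit P3@[37:39]
[40] read 'd'  n8⇒n1 (via fail)  emit P2@[40:40]
[41] read 'd'  n1⇒n1 (via fail)  emit P2@[41:41]
[42] read 'a'  n1⇒n2  emit P0@[41:42]
[43] read 'a'  n2⇒n3 (via fail)
[44] read 'd'  n3⇒n7  emit P2@[44:44]
[45] read 'c'  n7⇒n8  emit P3@[43:45]
[46] read 'a'  n8⇒n3 (via fail)
[47] read 'b'  n3⇒n4
[48] read 'b'  n4⇒n5
[49] read 'c'  n5⇒n6  emit P1@[46:49]

Matches: [[1,2],[2,0],[4,2],[5,0],[6,2],[11,2],[11,4],[11,5],[12,3],[16,2],[17,3],[22,2],[22,5],[23,2],[28,2],[28,4],[28,5],[29,3],[33,2],[38,2],[38,4],[38,5],[39,3],[40,2],[41,2],[42,0],[44,2],[45,3],[49,1]]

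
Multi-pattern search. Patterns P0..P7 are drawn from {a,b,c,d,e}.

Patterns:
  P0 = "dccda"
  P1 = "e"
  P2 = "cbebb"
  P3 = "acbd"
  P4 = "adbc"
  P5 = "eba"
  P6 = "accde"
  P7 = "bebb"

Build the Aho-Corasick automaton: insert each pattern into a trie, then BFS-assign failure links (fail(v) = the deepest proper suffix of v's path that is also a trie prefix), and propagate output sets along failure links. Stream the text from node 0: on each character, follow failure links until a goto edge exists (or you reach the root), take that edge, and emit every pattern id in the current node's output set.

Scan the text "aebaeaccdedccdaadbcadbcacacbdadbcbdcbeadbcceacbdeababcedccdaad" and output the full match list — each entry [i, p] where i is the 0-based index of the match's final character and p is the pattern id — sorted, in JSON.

Build automaton:
Trie (insert patterns):
  n0 'ε': a→12 b→24 c→7 d→1 e→6
  n1 'd': c→2
  n2 'dc': c→3
  n3 'dcc': d→4
  n4 'dccd': a→5
  n5 'dccda': ·  [P0 ends]
  n6 'e': b→19  [P1 ends]
  n7 'c': b→8
  n8 'cb': e→9
  n9 'cbe': b→10
  n10 'cbeb': b→11
  n11 'cbebb': ·  [P2 ends]
  n12 'a': c→13 d→16
  n13 'ac': b→14 c→21
  n14 'acb': d→15
  n15 'acbd': ·  [P3 ends]
  n16 'ad': b→17
  n17 'adb': c→18
  n18 'adbc': ·  [P4 ends]
  n19 'eb': a→20
  n20 'eba': ·  [P5 ends]
  n21 'acc': d→22
  n22 'accd': e→23
  n23 'accde': ·  [P6 ends]
  n24 'b': e→25
  n25 'be': b→26
  n26 'beb': b→27
  n27 'bebb': ·  [P7 ends]

BFS fail/out derivation:
  n1('d'): parent n0 fail=0; on 'd' 0 → fail=0;  out ∅∪∅=∅
  n6('e'): parent n0 fail=0; on 'e' 0 → fail=0;  out {1}∪∅={1}
  n7('c'): parent n0 fail=0; on 'c' 0 → fail=0;  out ∅∪∅=∅
  n12('a'): parent n0 fail=0; on 'a' 0 → fail=0;  out ∅∪∅=∅
  n24('b'): parent n0 fail=0; on 'b' 0 → fail=0;  out ∅∪∅=∅
  n2('dc'): parent n1 fail=0; on 'c' 0 → fail=7;  out ∅∪∅=∅
  n8('cb'): parent n7 fail=0; on 'b' 0 → fail=24;  out ∅∪∅=∅
  n13('ac'): parent n12 fail=0; on 'c' 0 → fail=7;  out ∅∪∅=∅
  n16('ad'): parent n12 fail=0; on 'd' 0 → fail=1;  out ∅∪∅=∅
  n19('eb'): parent n6 fail=0; on 'b' 0 → fail=24;  out ∅∪∅=∅
  n25('be'): parent n24 fail=0; on 'e' 0 → fail=6;  out ∅∪{1}={1}
  n3('dcc'): parent n2 fail=7; on 'c' 7→0 → fail=7;  out ∅∪∅=∅
  n9('cbe'): parent n8 fail=24; on 'e' 24 → fail=25;  out ∅∪{1}={1}
  n14('acb'): parent n13 fail=7; on 'b' 7 → fail=8;  out ∅∪∅=∅
  n17('adb'): parent n16 fail=1; on 'b' 1→0 → fail=24;  out ∅∪∅=∅
  n20('eba'): parent n19 fail=24; on 'a' 24→0 → fail=12;  out {5}∪∅={5}
  n21('acc'): parent n13 fail=7; on 'c' 7→0 → fail=7;  out ∅∪∅=∅
  n26('beb'): parent n25 fail=6; on 'b' 6 → fail=19;  out ∅∪∅=∅
  n4('dccd'): parent n3 fail=7; on 'd' 7→0 → fail=1;  out ∅∪∅=∅
  n10('cbeb'): parent n9 fail=25; on 'b' 25 → fail=26;  out ∅∪∅=∅
  n15('acbd'): parent n14 fail=8; on 'd' 8→24→0 → fail=1;  out {3}∪∅={3}
  n18('adbc'): parent n17 fail=24; on 'c' 24→0 → fail=7;  out {4}∪∅={4}
  n22('accd'): parent n21 fail=7; on 'd' 7→0 → fail=1;  out ∅∪∅=∅
  n27('bebb'): parent n26 fail=19; on 'b' 19→24→0 → fail=24;  out {7}∪∅={7}
  n5('dccda'): parent n4 fail=1; on 'a' 1→0 → fail=12;  out {0}∪∅={0}
  n11('cbebb'): parent n10 fail=26; on 'b' 26 → fail=27;  out {2}∪{7}={2,7}
  n23('accde'): parent n22 fail=1; on 'e' 1→0 → fail=6;  out {6}∪{1}={1,6}

Scan:
i=0 'a': node 0→12
i=1 'e': node 12→6 (via fail)  ** P1@[1:1]
i=2 'b': node 6→19
i=3 'a': node 19→20  ** P5@[1:3]
i=4 'e': node 20→6 (via fail)  ** P1@[4:4]
i=5 'a': node 6→12 (via fail)
i=6 'c': node 12→13
i=7 'c': node 13→21
i=8 'd': node 21→22
i=9 'e': node 22→23  ** P1@[9:9],P6@[5:9]
i=10 'd': node 23→1 (via fail)
i=11 'c': node 1→2
i=12 'c': node 2→3
i=13 'd': node 3→4
i=14 'a': node 4→5  ** P0@[10:14]
i=15 'a': node 5→12 (via fail)
i=16 'd': node 12→16
i=17 'b': node 16→17
i=18 'c': node 17→18  ** P4@[15:18]
i=19 'a': node 18→12 (via fail)
i=20 'd': node 12→16
i=21 'b': node 16→17
i=22 'c': node 17→18  ** P4@[19:22]
i=23 'a': node 18→12 (via fail)
i=24 'c': node 12→13
i=25 'a': node 13→12 (via fail)
i=26 'c': node 12→13
i=27 'b': node 13→14
i=28 'd': node 14→15  ** P3@[25:28]
i=29 'a': node 15→12 (via fail)
i=30 'd': node 12→16
i=31 'b': node 16→17
i=32 'c': node 17→18  ** P4@[29:32]
i=33 'b': node 18→8 (via fail)
i=34 'd': node 8→1 (via fail)
i=35 'c': node 1→2
i=36 'b': node 2→8 (via fail)
i=37 'e': node 8→9  ** P1@[37:37]
i=38 'a': node 9→12 (via fail)
i=39 'd': node 12→16
i=40 'b': node 16→17
i=41 'c': node 17→18  ** P4@[38:41]
i=42 'c': node 18→7 (via fail)
i=43 'e': node 7→6 (via fail)  ** P1@[43:43]
i=44 'a': node 6→12 (via fail)
i=45 'c': node 12→13
i=46 'b': node 13→14
i=47 'd': node 14→15  ** P3@[44:47]
i=48 'e': node 15→6 (via fail)  ** P1@[48:48]
i=49 'a': node 6→12 (via fail)
i=50 'b': node 12→24 (via fail)
i=51 'a': node 24→12 (via fail)
i=52 'b': node 12→24 (via fail)
i=53 'c': node 24→7 (via fail)
i=54 'e': node 7→6 (via fail)  ** P1@[54:54]
i=55 'd': node 6→1 (via fail)
i=56 'c': node 1→2
i=57 'c': node 2→3
i=58 'd': node 3→4
i=59 'a': node 4→5  ** P0@[55:59]
i=60 'a': node 5→12 (via fail)
i=61 'd': node 12→16

Result: [[1,1],[3,5],[4,1],[9,1],[9,6],[14,0],[18,4],[22,4],[28,3],[32,4],[37,1],[41,4],[43,1],[47,3],[48,1],[54,1],[59,0]]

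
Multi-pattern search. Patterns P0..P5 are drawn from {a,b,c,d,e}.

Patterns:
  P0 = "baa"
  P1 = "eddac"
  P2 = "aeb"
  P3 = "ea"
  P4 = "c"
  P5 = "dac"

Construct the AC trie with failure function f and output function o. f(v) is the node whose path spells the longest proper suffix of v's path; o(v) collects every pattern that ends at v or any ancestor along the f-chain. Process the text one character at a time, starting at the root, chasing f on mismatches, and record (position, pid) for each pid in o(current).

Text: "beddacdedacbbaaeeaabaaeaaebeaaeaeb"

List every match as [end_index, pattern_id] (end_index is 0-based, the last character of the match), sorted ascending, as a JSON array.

Construct AC machine:
Trie (insert patterns):
  0='ε' goto a→9 b→1 c→13 d→14 e→4
  1='b' goto a→2
  2='ba' goto a→3
  3='baa' goto ·  ←P0
  4='e' goto a→12 d→5
  5='ed' goto d→6
  6='edd' goto a→7
  7='edda' goto c→8
  8='eddac' goto ·  ←P1
  9='a' goto e→10
  10='ae' goto b→11
  11='aeb' goto ·  ←P2
  12='ea' goto ·  ←P3
  13='c' goto ·  ←P4
  14='d' goto a→15
  15='da' goto c→16
  16='dac' goto ·  ←P5

Failure links (BFS by depth):
  fail(1) 'b': from fail(0)=0 chase 'b': 0 ⇒ 0;  out=∅∪out(0)=∅
  fail(4) 'e': from fail(0)=0 chase 'e': 0 ⇒ 0;  out=∅∪out(0)=∅
  fail(9) 'a': from fail(0)=0 chase 'a': 0 ⇒ 0;  out=∅∪out(0)=∅
  fail(13) 'c': from fail(0)=0 chase 'c': 0 ⇒ 0;  out={4}∪out(0)={4}
  fail(14) 'd': from fail(0)=0 chase 'd': 0 ⇒ 0;  out=∅∪out(0)=∅
  fail(2) 'ba': from fail(1)=0 chase 'a': 0 ⇒ 9;  out=∅∪out(9)=∅
  fail(5) 'ed': from fail(4)=0 chase 'd': 0 ⇒ 14;  out=∅∪out(14)=∅
  fail(10) 'ae': from fail(9)=0 chase 'e': 0 ⇒ 4;  out=∅∪out(4)=∅
  fail(12) 'ea': from fail(4)=0 chase 'a': 0 ⇒ 9;  out={3}∪out(9)={3}
  fail(15) 'da': from fail(14)=0 chase 'a': 0 ⇒ 9;  out=∅∪out(9)=∅
  fail(3) 'baa': from fail(2)=9 chase 'a': 9→0 ⇒ 9;  out={0}∪out(9)={0}
  fail(6) 'edd': from fail(5)=14 chase 'd': 14→0 ⇒ 14;  out=∅∪out(14)=∅
  fail(11) 'aeb': from fail(10)=4 chase 'b': 4→0 ⇒ 1;  out={2}∪out(1)={2}
  fail(16) 'dac': from fail(15)=9 chase 'c': 9→0 ⇒ 13;  out={5}∪out(13)={4,5}
  fail(7) 'edda': from fail(6)=14 chase 'a': 14 ⇒ 15;  out=∅∪out(15)=∅
  fail(8) 'eddac': from fail(7)=15 chase 'c': 15 ⇒ 16;  out={1}∪out(16)={1,4,5}

Run:
i=0 'b': node 0→1
i=1 'e': node 1→4 (fail-walked)
i=2 'd': node 4→5
i=3 'd': node 5→6
i=4 'a': node 6→7
i=5 'c': node 7→8  ** P1@[1:5],P4@[5:5],P5@[3:5]
i=6 'd': node 8→14 (fail-walked)
i=7 'e': node 14→4 (fail-walked)
i=8 'd': node 4→5
i=9 'a': node 5→15 (fail-walked)
i=10 'c': node 15→16  ** P4@[10:10],P5@[8:10]
i=11 'b': node 16→1 (fail-walked)
i=12 'b': node 1→1 (fail-walked)
i=13 'a': node 1→2
i=14 'a': node 2→3  ** P0@[12:14]
i=15 'e': node 3→10 (fail-walked)
i=16 'e': node 10→4 (fail-walked)
i=17 'a': node 4→12  ** P3@[16:17]
i=18 'a': node 12→9 (fail-walked)
i=19 'b': node 9→1 (fail-walked)
i=20 'a': node 1→2
i=21 'a': node 2→3  ** P0@[19:21]
i=22 'e': node 3→10 (fail-walked)
i=23 'a': node 10→12 (fail-walked)  ** P3@[22:23]
i=24 'a': node 12→9 (fail-walked)
i=25 'e': node 9→10
i=26 'b': node 10→11  ** P2@[24:26]
i=27 'e': node 11→4 (fail-walked)
i=28 'a': node 4→12  ** P3@[27:28]
i=29 'a': node 12→9 (fail-walked)
i=30 'e': node 9→10
i=31 'a': node 10→12 (fail-walked)  ** P3@[30:31]
i=32 'e': node 12→10 (fail-walked)
i=33 'b': node 10→11  ** P2@[31:33]

All matches (sorted): [[5,1],[5,4],[5,5],[10,4],[10,5],[14,0],[17,3],[21,0],[23,3],[26,2],[28,3],[31,3],[33,2]]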